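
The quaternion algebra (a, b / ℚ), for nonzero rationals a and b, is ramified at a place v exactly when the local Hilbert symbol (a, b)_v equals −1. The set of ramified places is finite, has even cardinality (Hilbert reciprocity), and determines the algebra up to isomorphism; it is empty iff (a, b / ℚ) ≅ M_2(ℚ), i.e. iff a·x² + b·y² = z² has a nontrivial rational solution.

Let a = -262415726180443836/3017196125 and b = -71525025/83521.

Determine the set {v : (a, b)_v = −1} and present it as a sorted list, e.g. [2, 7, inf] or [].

[11, 19, 23, inf]

(a, b) ≡ (-6561555, -209) mod (ℚ^×)²; places V = {2, 3, 5, 7, 11, 13, 17, 19, 23, ∞}.
(a,b)_17: α=-6, u≡7; β=-4, v≡10 (mod 17); (7|17)=-1, (10|17)=-1; sign (−1)^0·-1^-4·-1^-6 = +1.
(a,b)_∞: sgn(-6561555)=−, sgn(-209)=−, so -1.
(a,b)_7: α=5, u≡3; β=0, v≡4 (mod 7); (3|7)=-1, (4|7)=+1; sign (−1)^0·-1^0·+1^5 = +1.
(a,b)_13: α=5, u≡4; β=2, v≡9 (mod 13); (4|13)=+1, (9|13)=+1; sign (−1)^0·+1^2·+1^5 = +1.
(a,b)_5: α=-3, u≡1; β=2, v≡4 (mod 5); (1|5)=+1, (4|5)=+1; sign (−1)^0·+1^2·+1^-3 = +1.
(a,b)_2: α=2, β=0; u≡5, v≡7 (mod 8); ε(u)ε(v)=0·1, αω(v)=2·0, βω(u)=0·1; sum ≡ 0  ⇒  +1.
(a,b)_11: α=1, u≡1; β=1, v≡5 (mod 11); (1|11)=+1, (5|11)=+1; sign (−1)^1·+1^1·+1^1 = -1.
(a,b)_23: α=1, u≡17; β=0, v≡21 (mod 23); (17|23)=-1, (21|23)=-1; sign (−1)^0·-1^0·-1^1 = -1.
(a,b)_3: α=7, u≡1; β=4, v≡1 (mod 3); (1|3)=+1, (1|3)=+1; sign (−1)^0·+1^4·+1^7 = +1.
(a,b)_19: α=1, u≡18; β=1, v≡8 (mod 19); (18|19)=-1, (8|19)=-1; sign (−1)^1·-1^1·-1^1 = -1.
|Ram(-6561555, -209)| = 4, even; anisotropic at {11, 19, 23, ∞}.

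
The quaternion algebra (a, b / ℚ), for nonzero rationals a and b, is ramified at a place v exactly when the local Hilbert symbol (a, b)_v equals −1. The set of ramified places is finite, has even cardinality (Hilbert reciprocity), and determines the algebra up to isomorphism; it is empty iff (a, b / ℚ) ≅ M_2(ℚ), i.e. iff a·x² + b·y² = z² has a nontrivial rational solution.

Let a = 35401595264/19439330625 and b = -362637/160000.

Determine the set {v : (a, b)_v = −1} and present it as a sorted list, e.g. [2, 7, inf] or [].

Mod squares: a ≡ 8246, b ≡ -37. Check v ∈ {∞, 2, 3, 5, 7, 11, 13, 19, 31, 37}.
v=5: a=5^-4·(≡1), b=5^-4·(≡3) mod 5; (1|5)=+1, (3|5)=-1; (−1)^{-4·-4·2}·(+1)^-4·(-1)^-4 = +1.
v=37: a=37^2·(≡17), b=37^1·(≡25) mod 37; (17|37)=-1, (25|37)=+1; (−1)^{2·1·18}·(-1)^1·(+1)^2 = -1.
v=19: a=19^1·(≡6), b=19^0·(≡16) mod 19; (6|19)=+1, (16|19)=+1; (−1)^{1·0·9}·(+1)^0·(+1)^1 = +1.
v=31: a=31^1·(≡10), b=31^0·(≡7) mod 31; (10|31)=+1, (7|31)=+1; (−1)^{1·0·15}·(+1)^0·(+1)^1 = +1.
v=3: a=3^-2·(≡2), b=3^4·(≡2) mod 3; (2|3)=-1, (2|3)=-1; (−1)^{-2·4·1}·(-1)^4·(-1)^-2 = +1.
v=11: a=11^-2·(≡10), b=11^2·(≡10) mod 11; (10|11)=-1, (10|11)=-1; (−1)^{-2·2·5}·(-1)^2·(-1)^-2 = +1.
v=∞: 8246 > 0 and -37 < 0  ⇒  (a,b)_∞ = +1.
v=2: v_2(a)=7, v_2(b)=-8; units ≡ 3, 3 (mod 8); ε·ε+αω+βω = 1·1+7·1+-8·1 ≡ 0  ⇒  (a,b)_2 = +1.
v=7: a=7^3·(≡1), b=7^0·(≡5) mod 7; (1|7)=+1, (5|7)=-1; (−1)^{3·0·3}·(+1)^0·(-1)^3 = -1.
v=13: a=13^-4·(≡10), b=13^0·(≡7) mod 13; (10|13)=+1, (7|13)=-1; (−1)^{-4·0·6}·(+1)^0·(-1)^-4 = +1.
|Ram(8246, -37)| = 2, even; anisotropic at {7, 37}.

[7, 37]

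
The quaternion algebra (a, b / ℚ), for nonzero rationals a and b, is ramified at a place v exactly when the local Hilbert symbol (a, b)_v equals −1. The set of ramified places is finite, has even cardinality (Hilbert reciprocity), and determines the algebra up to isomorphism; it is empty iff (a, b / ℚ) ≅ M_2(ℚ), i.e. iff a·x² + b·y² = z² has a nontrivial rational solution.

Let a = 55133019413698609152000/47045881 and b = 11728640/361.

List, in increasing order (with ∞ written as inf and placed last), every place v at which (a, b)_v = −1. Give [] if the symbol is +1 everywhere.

[3, 5, 11, 17]

Mod squares: a ≡ 2805, b ≡ 935. Check v ∈ {∞, 2, 3, 5, 7, 11, 17, 19}.
v=17: a=17^3·(≡5), b=17^1·(≡15) mod 17; (5|17)=-1, (15|17)=+1; (−1)^{3·1·8}·(-1)^1·(+1)^3 = -1.
v=∞: 2805 > 0 and 935 > 0  ⇒  (a,b)_∞ = +1.
v=19: a=19^-6·(≡14), b=19^-2·(≡16) mod 19; (14|19)=-1, (16|19)=+1; (−1)^{-6·-2·9}·(-1)^-2·(+1)^-6 = +1.
v=11: a=11^3·(≡7), b=11^1·(≡6) mod 11; (7|11)=-1, (6|11)=-1; (−1)^{3·1·5}·(-1)^1·(-1)^3 = -1.
v=3: a=3^7·(≡2), b=3^0·(≡2) mod 3; (2|3)=-1, (2|3)=-1; (−1)^{7·0·1}·(-1)^0·(-1)^7 = -1.
v=7: a=7^6·(≡3), b=7^2·(≡4) mod 7; (3|7)=-1, (4|7)=+1; (−1)^{6·2·3}·(-1)^2·(+1)^6 = +1.
v=5: a=5^3·(≡1), b=5^1·(≡3) mod 5; (1|5)=+1, (3|5)=-1; (−1)^{3·1·2}·(+1)^1·(-1)^3 = -1.
v=2: v_2(a)=18, v_2(b)=8; units ≡ 5, 7 (mod 8); ε·ε+αω+βω = 0·1+18·0+8·1 ≡ 0  ⇒  (a,b)_2 = +1.
Ram(2805, 935) = {3, 5, 11, 17}; no ℚ_3-point on the conic.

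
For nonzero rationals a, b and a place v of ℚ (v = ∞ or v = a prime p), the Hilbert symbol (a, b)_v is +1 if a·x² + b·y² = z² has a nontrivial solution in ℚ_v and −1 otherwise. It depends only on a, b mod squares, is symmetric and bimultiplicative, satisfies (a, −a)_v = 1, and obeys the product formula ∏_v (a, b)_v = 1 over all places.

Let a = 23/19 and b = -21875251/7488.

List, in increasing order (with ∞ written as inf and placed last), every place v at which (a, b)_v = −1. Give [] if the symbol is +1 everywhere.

[13, 19]

Mod squares: a ≡ 437, b ≡ -247. Check v ∈ {∞, 2, 3, 13, 19, 23, 29, 37}.
v=29: a=29^0·(≡18), b=29^2·(≡10) mod 29; (18|29)=-1, (10|29)=-1; (−1)^{0·2·14}·(-1)^2·(-1)^0 = +1.
v=37: a=37^0·(≡9), b=37^2·(≡3) mod 37; (9|37)=+1, (3|37)=+1; (−1)^{0·2·18}·(+1)^2·(+1)^0 = +1.
v=13: a=13^0·(≡6), b=13^-1·(≡11) mod 13; (6|13)=-1, (11|13)=-1; (−1)^{0·-1·6}·(-1)^-1·(-1)^0 = -1.
v=∞: 437 > 0 and -247 < 0  ⇒  (a,b)_∞ = +1.
v=3: a=3^0·(≡2), b=3^-2·(≡2) mod 3; (2|3)=-1, (2|3)=-1; (−1)^{0·-2·1}·(-1)^-2·(-1)^0 = +1.
v=23: a=23^1·(≡17), b=23^0·(≡2) mod 23; (17|23)=-1, (2|23)=+1; (−1)^{1·0·11}·(-1)^0·(+1)^1 = +1.
v=19: a=19^-1·(≡4), b=19^1·(≡7) mod 19; (4|19)=+1, (7|19)=+1; (−1)^{-1·1·9}·(+1)^1·(+1)^-1 = -1.
v=2: v_2(a)=0, v_2(b)=-6; units ≡ 5, 1 (mod 8); ε·ε+αω+βω = 0·0+0·0+-6·1 ≡ 0  ⇒  (a,b)_2 = +1.
(437, -247 / ℚ) ramifies at {13, 19}: a division algebra.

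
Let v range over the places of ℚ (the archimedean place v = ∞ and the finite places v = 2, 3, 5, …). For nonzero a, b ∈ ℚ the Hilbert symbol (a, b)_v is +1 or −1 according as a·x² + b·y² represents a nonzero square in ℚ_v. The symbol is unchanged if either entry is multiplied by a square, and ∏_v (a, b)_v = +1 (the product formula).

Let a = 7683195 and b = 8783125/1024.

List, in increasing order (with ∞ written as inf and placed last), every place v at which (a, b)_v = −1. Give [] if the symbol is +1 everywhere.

(a, b) ≡ (7995, 14053) mod (ℚ^×)²; places V = {2, 3, 5, 13, 23, 31, 41, 47, ∞}.
(a,b)_47: α=0, u≡11; β=1, v≡42 (mod 47); (11|47)=-1, (42|47)=+1; sign (−1)^0·-1^1·+1^0 = -1.
(a,b)_41: α=1, u≡25; β=0, v≡18 (mod 41); (25|41)=+1, (18|41)=+1; sign (−1)^0·+1^0·+1^1 = +1.
(a,b)_∞: sgn(7995)=+, sgn(14053)=+, so +1.
(a,b)_3: α=1, u≡1; β=0, v≡1 (mod 3); (1|3)=+1, (1|3)=+1; sign (−1)^0·+1^0·+1^1 = +1.
(a,b)_23: α=0, u≡22; β=1, v≡12 (mod 23); (22|23)=-1, (12|23)=+1; sign (−1)^0·-1^1·+1^0 = -1.
(a,b)_5: α=1, u≡4; β=4, v≡2 (mod 5); (4|5)=+1, (2|5)=-1; sign (−1)^0·+1^4·-1^1 = -1.
(a,b)_2: α=0, β=-10; u≡3, v≡5 (mod 8); ε(u)ε(v)=1·0, αω(v)=0·1, βω(u)=-10·1; sum ≡ 0  ⇒  +1.
(a,b)_13: α=1, u≡9; β=1, v≡8 (mod 13); (9|13)=+1, (8|13)=-1; sign (−1)^0·+1^1·-1^1 = -1.
(a,b)_31: α=2, u≡28; β=0, v≡19 (mod 31); (28|31)=+1, (19|31)=+1; sign (−1)^0·+1^0·+1^2 = +1.
(7995, 14053 / ℚ) ramifies at {5, 13, 23, 47}: a division algebra.

[5, 13, 23, 47]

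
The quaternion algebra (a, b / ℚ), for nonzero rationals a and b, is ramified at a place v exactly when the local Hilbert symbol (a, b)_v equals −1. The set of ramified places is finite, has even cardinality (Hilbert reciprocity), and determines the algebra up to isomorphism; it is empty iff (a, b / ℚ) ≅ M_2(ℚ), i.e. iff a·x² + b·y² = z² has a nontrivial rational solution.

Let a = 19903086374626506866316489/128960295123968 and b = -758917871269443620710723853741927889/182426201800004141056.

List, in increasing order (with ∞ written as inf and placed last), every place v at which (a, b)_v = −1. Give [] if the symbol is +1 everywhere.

(a, b) ≡ (23, -969) mod (ℚ^×)²; places V = {2, 3, 7, 11, 13, 17, 19, 23, 31, 41, ∞}.
(a,b)_19: α=2, u≡5; β=3, v≡1 (mod 19); (5|19)=+1, (1|19)=+1; sign (−1)^0·+1^3·+1^2 = +1.
(a,b)_17: α=6, u≡7; β=9, v≡11 (mod 17); (7|17)=-1, (11|17)=-1; sign (−1)^0·-1^9·-1^6 = -1.
(a,b)_13: α=2, u≡4; β=2, v≡11 (mod 13); (4|13)=+1, (11|13)=-1; sign (−1)^0·+1^2·-1^2 = +1.
(a,b)_7: α=-2, u≡2; β=-2, v≡2 (mod 7); (2|7)=+1, (2|7)=+1; sign (−1)^0·+1^-2·+1^-2 = +1.
(a,b)_11: α=-2, u≡3; β=-2, v≡2 (mod 11); (3|11)=+1, (2|11)=-1; sign (−1)^0·+1^-2·-1^-2 = +1.
(a,b)_41: α=4, u≡23; β=6, v≡13 (mod 41); (23|41)=+1, (13|41)=-1; sign (−1)^0·+1^6·-1^4 = +1.
(a,b)_31: α=-4, u≡24; β=-6, v≡26 (mod 31); (24|31)=-1, (26|31)=-1; sign (−1)^0·-1^-6·-1^-4 = +1.
(a,b)_∞: sgn(23)=+, sgn(-969)=−, so +1.
(a,b)_3: α=14, u≡2; β=19, v≡1 (mod 3); (2|3)=-1, (1|3)=+1; sign (−1)^0·-1^19·+1^14 = -1.
(a,b)_2: α=-10, β=-16; u≡7, v≡7 (mod 8); ε(u)ε(v)=1·1, αω(v)=-10·0, βω(u)=-16·0; sum ≡ 1  ⇒  -1.
(a,b)_23: α=-1, u≡16; β=-2, v≡10 (mod 23); (16|23)=+1, (10|23)=-1; sign (−1)^0·+1^-2·-1^-1 = -1.
Ram(23, -969) = {2, 3, 17, 23}; no ℚ_2-point on the conic.

[2, 3, 17, 23]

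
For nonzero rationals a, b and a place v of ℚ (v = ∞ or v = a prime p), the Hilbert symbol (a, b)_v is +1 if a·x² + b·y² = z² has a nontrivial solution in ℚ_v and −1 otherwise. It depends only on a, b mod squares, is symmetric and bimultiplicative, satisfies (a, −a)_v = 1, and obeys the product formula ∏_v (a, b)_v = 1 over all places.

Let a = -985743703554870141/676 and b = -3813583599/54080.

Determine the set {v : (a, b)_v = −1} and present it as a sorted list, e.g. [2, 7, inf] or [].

(a, b) ≡ (-629, -595) mod (ℚ^×)²; places V = {2, 3, 5, 7, 13, 17, 37, ∞}.
(a,b)_37: α=5, u≡23; β=2, v≡9 (mod 37); (23|37)=-1, (9|37)=+1; sign (−1)^0·-1^2·+1^5 = +1.
(a,b)_13: α=-2, u≡7; β=-2, v≡4 (mod 13); (7|13)=-1, (4|13)=+1; sign (−1)^0·-1^-2·+1^-2 = +1.
(a,b)_7: α=2, u≡4; β=1, v≡6 (mod 7); (4|7)=+1, (6|7)=-1; sign (−1)^0·+1^1·-1^2 = +1.
(a,b)_3: α=10, u≡1; β=4, v≡2 (mod 3); (1|3)=+1, (2|3)=-1; sign (−1)^0·+1^4·-1^10 = +1.
(a,b)_17: α=3, u≡14; β=3, v≡16 (mod 17); (14|17)=-1, (16|17)=+1; sign (−1)^0·-1^3·+1^3 = -1.
(a,b)_5: α=0, u≡4; β=-1, v≡1 (mod 5); (4|5)=+1, (1|5)=+1; sign (−1)^0·+1^-1·+1^0 = +1.
(a,b)_2: α=-2, β=-6; u≡3, v≡5 (mod 8); ε(u)ε(v)=1·0, αω(v)=-2·1, βω(u)=-6·1; sum ≡ 0  ⇒  +1.
(a,b)_∞: sgn(-629)=−, sgn(-595)=−, so -1.
|Ram(-629, -595)| = 2, even; anisotropic at {17, ∞}.

[17, inf]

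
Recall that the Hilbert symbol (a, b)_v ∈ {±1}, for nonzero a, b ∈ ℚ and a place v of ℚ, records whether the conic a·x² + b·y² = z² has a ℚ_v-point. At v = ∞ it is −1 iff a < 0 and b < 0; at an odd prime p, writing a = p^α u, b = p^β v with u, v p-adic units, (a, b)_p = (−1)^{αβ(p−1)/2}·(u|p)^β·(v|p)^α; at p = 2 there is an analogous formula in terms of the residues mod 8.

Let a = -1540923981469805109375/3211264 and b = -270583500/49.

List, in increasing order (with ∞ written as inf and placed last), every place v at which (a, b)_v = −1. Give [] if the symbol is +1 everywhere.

[5, 11, 23, inf]

(a, b) ≡ (-23, -5115) mod (ℚ^×)²; places V = {2, 3, 5, 7, 11, 23, 31, ∞}.
(a,b)_11: α=6, u≡7; β=1, v≡6 (mod 11); (7|11)=-1, (6|11)=-1; sign (−1)^0·-1^1·-1^6 = -1.
(a,b)_3: α=2, u≡1; β=1, v≡2 (mod 3); (1|3)=+1, (2|3)=-1; sign (−1)^0·+1^1·-1^2 = +1.
(a,b)_∞: sgn(-23)=−, sgn(-5115)=−, so -1.
(a,b)_5: α=6, u≡2; β=3, v≡3 (mod 5); (2|5)=-1, (3|5)=-1; sign (−1)^0·-1^3·-1^6 = -1.
(a,b)_7: α=-2, u≡6; β=-2, v≡2 (mod 7); (6|7)=-1, (2|7)=+1; sign (−1)^0·-1^-2·+1^-2 = +1.
(a,b)_31: α=2, u≡1; β=1, v≡6 (mod 31); (1|31)=+1, (6|31)=-1; sign (−1)^0·+1^1·-1^2 = +1.
(a,b)_23: α=5, u≡5; β=2, v≡22 (mod 23); (5|23)=-1, (22|23)=-1; sign (−1)^0·-1^2·-1^5 = -1.
(a,b)_2: α=-16, β=2; u≡1, v≡5 (mod 8); ε(u)ε(v)=0·0, αω(v)=-16·1, βω(u)=2·0; sum ≡ 0  ⇒  +1.
(-23, -5115 / ℚ) ramifies at {5, 11, 23, ∞}: a division algebra.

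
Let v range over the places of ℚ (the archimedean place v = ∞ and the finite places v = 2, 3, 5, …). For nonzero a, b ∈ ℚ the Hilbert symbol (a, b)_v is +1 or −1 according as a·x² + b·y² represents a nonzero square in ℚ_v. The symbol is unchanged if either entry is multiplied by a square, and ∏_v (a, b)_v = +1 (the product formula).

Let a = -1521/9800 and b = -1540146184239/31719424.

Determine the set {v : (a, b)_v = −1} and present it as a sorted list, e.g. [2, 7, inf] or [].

(a, b) ≡ (-2, -111) mod (ℚ^×)²; places V = {2, 3, 5, 7, 11, 13, 17, 37, 41, ∞}.
(a,b)_∞: sgn(-2)=−, sgn(-111)=−, so -1.
(a,b)_11: α=0, u≡3; β=-2, v≡10 (mod 11); (3|11)=+1, (10|11)=-1; sign (−1)^0·+1^-2·-1^0 = +1.
(a,b)_2: α=-3, β=-18; u≡7, v≡1 (mod 8); ε(u)ε(v)=1·0, αω(v)=-3·0, βω(u)=-18·0; sum ≡ 0  ⇒  +1.
(a,b)_7: α=-2, u≡3; β=0, v≡1 (mod 7); (3|7)=-1, (1|7)=+1; sign (−1)^0·-1^0·+1^-2 = +1.
(a,b)_3: α=2, u≡1; β=1, v≡2 (mod 3); (1|3)=+1, (2|3)=-1; sign (−1)^0·+1^1·-1^2 = +1.
(a,b)_17: α=0, u≡16; β=2, v≡15 (mod 17); (16|17)=+1, (15|17)=+1; sign (−1)^0·+1^2·+1^0 = +1.
(a,b)_5: α=-2, u≡2; β=0, v≡4 (mod 5); (2|5)=-1, (4|5)=+1; sign (−1)^0·-1^0·+1^-2 = +1.
(a,b)_13: α=2, u≡11; β=4, v≡8 (mod 13); (11|13)=-1, (8|13)=-1; sign (−1)^0·-1^4·-1^2 = +1.
(a,b)_41: α=0, u≡37; β=2, v≡30 (mod 41); (37|41)=+1, (30|41)=-1; sign (−1)^0·+1^2·-1^0 = +1.
(a,b)_37: α=0, u≡23; β=1, v≡12 (mod 37); (23|37)=-1, (12|37)=+1; sign (−1)^0·-1^1·+1^0 = -1.
|Ram(-2, -111)| = 2, even; anisotropic at {37, ∞}.

[37, inf]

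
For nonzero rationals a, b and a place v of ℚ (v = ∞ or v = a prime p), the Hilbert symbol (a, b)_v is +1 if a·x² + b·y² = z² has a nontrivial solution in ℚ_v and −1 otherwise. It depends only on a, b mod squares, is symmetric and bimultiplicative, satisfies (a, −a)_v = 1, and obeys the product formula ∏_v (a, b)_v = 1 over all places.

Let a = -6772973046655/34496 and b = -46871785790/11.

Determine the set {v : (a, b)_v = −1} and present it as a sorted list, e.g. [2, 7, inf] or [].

Mod squares: a ≡ -1686245, b ≡ -3372490. Check v ∈ {∞, 2, 5, 7, 11, 17, 23, 31, 43}.
v=23: a=23^3·(≡13), b=23^3·(≡16) mod 23; (13|23)=+1, (16|23)=+1; (−1)^{3·3·11}·(+1)^3·(+1)^3 = -1.
v=11: a=11^-1·(≡9), b=11^-1·(≡6) mod 11; (9|11)=+1, (6|11)=-1; (−1)^{-1·-1·5}·(+1)^-1·(-1)^-1 = +1.
v=43: a=43^1·(≡35), b=43^1·(≡39) mod 43; (35|43)=+1, (39|43)=-1; (−1)^{1·1·21}·(+1)^1·(-1)^1 = +1.
v=31: a=31^1·(≡1), b=31^1·(≡1) mod 31; (1|31)=+1, (1|31)=+1; (−1)^{1·1·15}·(+1)^1·(+1)^1 = -1.
v=17: a=17^4·(≡13), b=17^2·(≡4) mod 17; (13|17)=+1, (4|17)=+1; (−1)^{4·2·8}·(+1)^2·(+1)^4 = +1.
v=2: v_2(a)=-6, v_2(b)=1; units ≡ 3, 3 (mod 8); ε·ε+αω+βω = 1·1+-6·1+1·1 ≡ 0  ⇒  (a,b)_2 = +1.
v=∞: -1686245 < 0 and -3372490 < 0  ⇒  (a,b)_∞ = -1.
v=5: a=5^1·(≡4), b=5^1·(≡2) mod 5; (4|5)=+1, (2|5)=-1; (−1)^{1·1·2}·(+1)^1·(-1)^1 = -1.
v=7: a=7^-2·(≡6), b=7^0·(≡6) mod 7; (6|7)=-1, (6|7)=-1; (−1)^{-2·0·3}·(-1)^0·(-1)^-2 = +1.
|Ram(-1686245, -3372490)| = 4, even; anisotropic at {5, 23, 31, ∞}.

[5, 23, 31, inf]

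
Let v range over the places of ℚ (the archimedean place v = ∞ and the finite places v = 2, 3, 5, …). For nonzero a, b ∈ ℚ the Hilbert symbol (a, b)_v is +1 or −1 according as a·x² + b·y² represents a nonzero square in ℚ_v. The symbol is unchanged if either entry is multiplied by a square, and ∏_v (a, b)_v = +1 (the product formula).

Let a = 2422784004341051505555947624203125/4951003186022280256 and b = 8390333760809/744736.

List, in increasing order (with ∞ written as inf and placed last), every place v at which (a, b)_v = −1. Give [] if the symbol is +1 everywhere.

[2, 3, 11, 13]

(a, b) ≡ (21, 34034) mod (ℚ^×)²; places V = {2, 3, 5, 7, 11, 13, 17, 19, 29, 37, 41, ∞}.
(a,b)_∞: sgn(21)=+, sgn(34034)=+, so +1.
(a,b)_7: α=7, u≡3; β=3, v≡1 (mod 7); (3|7)=-1, (1|7)=+1; sign (−1)^1·-1^3·+1^7 = +1.
(a,b)_19: α=-2, u≡12; β=0, v≡6 (mod 19); (12|19)=-1, (6|19)=+1; sign (−1)^0·-1^0·+1^-2 = +1.
(a,b)_41: α=4, u≡37; β=2, v≡16 (mod 41); (37|41)=+1, (16|41)=+1; sign (−1)^0·+1^2·+1^4 = +1.
(a,b)_2: α=-6, β=-5; u≡5, v≡1 (mod 8); ε(u)ε(v)=0·0, αω(v)=-6·0, βω(u)=-5·1; sum ≡ 1  ⇒  -1.
(a,b)_13: α=2, u≡6; β=1, v≡11 (mod 13); (6|13)=-1, (11|13)=-1; sign (−1)^0·-1^1·-1^2 = -1.
(a,b)_5: α=6, u≡4; β=0, v≡4 (mod 5); (4|5)=+1, (4|5)=+1; sign (−1)^0·+1^0·+1^6 = +1.
(a,b)_37: α=-6, u≡7; β=-2, v≡23 (mod 37); (7|37)=+1, (23|37)=-1; sign (−1)^0·+1^-2·-1^-6 = +1.
(a,b)_29: α=2, u≡11; β=2, v≡15 (mod 29); (11|29)=-1, (15|29)=-1; sign (−1)^0·-1^2·-1^2 = +1.
(a,b)_11: α=8, u≡7; β=3, v≡5 (mod 11); (7|11)=-1, (5|11)=+1; sign (−1)^0·-1^3·+1^8 = -1.
(a,b)_3: α=7, u≡1; β=0, v≡2 (mod 3); (1|3)=+1, (2|3)=-1; sign (−1)^0·+1^0·-1^7 = -1.
(a,b)_17: α=-4, u≡9; β=-1, v≡9 (mod 17); (9|17)=+1, (9|17)=+1; sign (−1)^0·+1^-1·+1^-4 = +1.
|Ram(21, 34034)| = 4, even; anisotropic at {2, 3, 11, 13}.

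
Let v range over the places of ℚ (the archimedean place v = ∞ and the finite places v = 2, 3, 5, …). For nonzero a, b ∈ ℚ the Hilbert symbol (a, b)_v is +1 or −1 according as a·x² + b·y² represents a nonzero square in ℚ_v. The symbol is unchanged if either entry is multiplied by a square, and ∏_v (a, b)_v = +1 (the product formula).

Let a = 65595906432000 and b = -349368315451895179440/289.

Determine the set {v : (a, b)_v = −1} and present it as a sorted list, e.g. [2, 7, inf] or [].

[3, 5, 11, 19]

Mod squares: a ≡ 16095, b ≡ -43730115. Check v ∈ {∞, 2, 3, 5, 7, 11, 13, 17, 19, 23, 29, 37}.
v=5: a=5^3·(≡1), b=5^1·(≡3) mod 5; (1|5)=+1, (3|5)=-1; (−1)^{3·1·2}·(+1)^1·(-1)^3 = -1.
v=29: a=29^1·(≡20), b=29^1·(≡1) mod 29; (20|29)=+1, (1|29)=+1; (−1)^{1·1·14}·(+1)^1·(+1)^1 = +1.
v=2: v_2(a)=10, v_2(b)=4; units ≡ 7, 5 (mod 8); ε·ε+αω+βω = 1·0+10·1+4·0 ≡ 0  ⇒  (a,b)_2 = +1.
v=37: a=37^1·(≡10), b=37^1·(≡3) mod 37; (10|37)=+1, (3|37)=+1; (−1)^{1·1·18}·(+1)^1·(+1)^1 = +1.
v=7: a=7^2·(≡2), b=7^4·(≡5) mod 7; (2|7)=+1, (5|7)=-1; (−1)^{2·4·3}·(+1)^4·(-1)^2 = +1.
v=3: a=3^3·(≡1), b=3^3·(≡1) mod 3; (1|3)=+1, (1|3)=+1; (−1)^{3·3·1}·(+1)^3·(+1)^3 = -1.
v=11: a=11^0·(≡10), b=11^3·(≡9) mod 11; (10|11)=-1, (9|11)=+1; (−1)^{0·3·5}·(-1)^3·(+1)^0 = -1.
v=23: a=23^0·(≡2), b=23^2·(≡21) mod 23; (2|23)=+1, (21|23)=-1; (−1)^{0·2·11}·(+1)^2·(-1)^0 = +1.
v=19: a=19^2·(≡18), b=19^3·(≡10) mod 19; (18|19)=-1, (10|19)=-1; (−1)^{2·3·9}·(-1)^3·(-1)^2 = -1.
v=∞: 16095 > 0 and -43730115 < 0  ⇒  (a,b)_∞ = +1.
v=13: a=13^0·(≡9), b=13^1·(≡12) mod 13; (9|13)=+1, (12|13)=+1; (−1)^{0·1·6}·(+1)^1·(+1)^0 = +1.
v=17: a=17^0·(≡2), b=17^-2·(≡10) mod 17; (2|17)=+1, (10|17)=-1; (−1)^{0·-2·8}·(+1)^-2·(-1)^0 = +1.
Ram(16095, -43730115) = {3, 5, 11, 19}; no ℚ_3-point on the conic.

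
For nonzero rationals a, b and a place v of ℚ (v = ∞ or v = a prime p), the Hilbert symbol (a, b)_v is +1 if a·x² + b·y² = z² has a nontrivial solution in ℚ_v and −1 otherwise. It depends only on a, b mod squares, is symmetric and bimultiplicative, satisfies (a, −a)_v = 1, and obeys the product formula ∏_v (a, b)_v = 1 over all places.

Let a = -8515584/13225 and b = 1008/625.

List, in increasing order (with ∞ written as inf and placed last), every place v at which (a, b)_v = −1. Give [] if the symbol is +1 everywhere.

Mod squares: a ≡ -231, b ≡ 7. Check v ∈ {∞, 2, 3, 5, 7, 11, 23}.
v=∞: -231 < 0 and 7 > 0  ⇒  (a,b)_∞ = +1.
v=2: v_2(a)=12, v_2(b)=4; units ≡ 1, 7 (mod 8); ε·ε+αω+βω = 0·1+12·0+4·0 ≡ 0  ⇒  (a,b)_2 = +1.
v=11: a=11^1·(≡1), b=11^0·(≡2) mod 11; (1|11)=+1, (2|11)=-1; (−1)^{1·0·5}·(+1)^0·(-1)^1 = -1.
v=7: a=7^1·(≡2), b=7^1·(≡2) mod 7; (2|7)=+1, (2|7)=+1; (−1)^{1·1·3}·(+1)^1·(+1)^1 = -1.
v=23: a=23^-2·(≡14), b=23^0·(≡22) mod 23; (14|23)=-1, (22|23)=-1; (−1)^{-2·0·11}·(-1)^0·(-1)^-2 = +1.
v=5: a=5^-2·(≡4), b=5^-4·(≡3) mod 5; (4|5)=+1, (3|5)=-1; (−1)^{-2·-4·2}·(+1)^-4·(-1)^-2 = +1.
v=3: a=3^3·(≡1), b=3^2·(≡1) mod 3; (1|3)=+1, (1|3)=+1; (−1)^{3·2·1}·(+1)^2·(+1)^3 = +1.
|Ram(-231, 7)| = 2, even; anisotropic at {7, 11}.

[7, 11]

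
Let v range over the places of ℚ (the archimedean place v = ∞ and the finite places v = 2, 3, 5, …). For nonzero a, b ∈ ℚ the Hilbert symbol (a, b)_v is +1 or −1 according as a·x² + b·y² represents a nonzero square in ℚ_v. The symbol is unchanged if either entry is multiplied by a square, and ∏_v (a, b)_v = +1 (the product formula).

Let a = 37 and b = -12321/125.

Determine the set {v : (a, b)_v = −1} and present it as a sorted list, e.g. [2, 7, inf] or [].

(a, b) ≡ (37, -5) mod (ℚ^×)²; places V = {2, 3, 5, 37, ∞}.
(a,b)_37: α=1, u≡1; β=2, v≡2 (mod 37); (1|37)=+1, (2|37)=-1; sign (−1)^0·+1^2·-1^1 = -1.
(a,b)_∞: sgn(37)=+, sgn(-5)=−, so +1.
(a,b)_2: α=0, β=0; u≡5, v≡3 (mod 8); ε(u)ε(v)=0·1, αω(v)=0·1, βω(u)=0·1; sum ≡ 0  ⇒  +1.
(a,b)_3: α=0, u≡1; β=2, v≡1 (mod 3); (1|3)=+1, (1|3)=+1; sign (−1)^0·+1^2·+1^0 = +1.
(a,b)_5: α=0, u≡2; β=-3, v≡4 (mod 5); (2|5)=-1, (4|5)=+1; sign (−1)^0·-1^-3·+1^0 = -1.
(37, -5 / ℚ) ramifies at {5, 37}: a division algebra.

[5, 37]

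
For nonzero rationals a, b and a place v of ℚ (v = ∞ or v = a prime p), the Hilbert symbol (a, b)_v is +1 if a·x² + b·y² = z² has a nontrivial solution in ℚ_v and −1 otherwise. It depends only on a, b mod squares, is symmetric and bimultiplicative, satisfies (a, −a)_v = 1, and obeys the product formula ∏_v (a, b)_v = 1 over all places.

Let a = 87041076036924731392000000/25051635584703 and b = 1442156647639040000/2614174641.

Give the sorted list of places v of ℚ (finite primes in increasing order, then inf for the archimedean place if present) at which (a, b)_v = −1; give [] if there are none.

Mod squares: a ≡ 357889, b ≡ 41. Check v ∈ {∞, 2, 3, 5, 7, 11, 13, 19, 23, 29, 37, 41, 43, 47}.
v=7: a=7^-1·(≡5), b=7^0·(≡3) mod 7; (5|7)=-1, (3|7)=-1; (−1)^{-1·0·3}·(-1)^0·(-1)^-1 = -1.
v=41: a=41^1·(≡37), b=41^1·(≡31) mod 41; (37|41)=+1, (31|41)=+1; (−1)^{1·1·20}·(+1)^1·(+1)^1 = +1.
v=5: a=5^6·(≡1), b=5^4·(≡4) mod 5; (1|5)=+1, (4|5)=+1; (−1)^{6·4·2}·(+1)^4·(+1)^6 = +1.
v=47: a=47^2·(≡5), b=47^2·(≡33) mod 47; (5|47)=-1, (33|47)=-1; (−1)^{2·2·23}·(-1)^2·(-1)^2 = +1.
v=37: a=37^-2·(≡34), b=37^0·(≡3) mod 37; (34|37)=+1, (3|37)=+1; (−1)^{-2·0·18}·(+1)^0·(+1)^-2 = +1.
v=3: a=3^-4·(≡1), b=3^-4·(≡2) mod 3; (1|3)=+1, (2|3)=-1; (−1)^{-4·-4·1}·(+1)^-4·(-1)^-4 = +1.
v=43: a=43^3·(≡13), b=43^2·(≡13) mod 43; (13|43)=+1, (13|43)=+1; (−1)^{3·2·21}·(+1)^2·(+1)^3 = +1.
v=∞: 357889 > 0 and 41 > 0  ⇒  (a,b)_∞ = +1.
v=19: a=19^-2·(≡6), b=19^-2·(≡10) mod 19; (6|19)=+1, (10|19)=-1; (−1)^{-2·-2·9}·(+1)^-2·(-1)^-2 = +1.
v=23: a=23^-2·(≡2), b=23^-2·(≡18) mod 23; (2|23)=+1, (18|23)=+1; (−1)^{-2·-2·11}·(+1)^-2·(+1)^-2 = +1.
v=29: a=29^3·(≡20), b=29^2·(≡27) mod 29; (20|29)=+1, (27|29)=-1; (−1)^{3·2·14}·(+1)^2·(-1)^3 = -1.
v=2: v_2(a)=18, v_2(b)=14; units ≡ 1, 1 (mod 8); ε·ε+αω+βω = 0·0+18·0+14·0 ≡ 0  ⇒  (a,b)_2 = +1.
v=13: a=13^-2·(≡3), b=13^-2·(≡7) mod 13; (3|13)=+1, (7|13)=-1; (−1)^{-2·-2·6}·(+1)^-2·(-1)^-2 = +1.
v=11: a=11^2·(≡9), b=11^0·(≡8) mod 11; (9|11)=+1, (8|11)=-1; (−1)^{2·0·5}·(+1)^0·(-1)^2 = +1.
(357889, 41 / ℚ) ramifies at {7, 29}: a division algebra.

[7, 29]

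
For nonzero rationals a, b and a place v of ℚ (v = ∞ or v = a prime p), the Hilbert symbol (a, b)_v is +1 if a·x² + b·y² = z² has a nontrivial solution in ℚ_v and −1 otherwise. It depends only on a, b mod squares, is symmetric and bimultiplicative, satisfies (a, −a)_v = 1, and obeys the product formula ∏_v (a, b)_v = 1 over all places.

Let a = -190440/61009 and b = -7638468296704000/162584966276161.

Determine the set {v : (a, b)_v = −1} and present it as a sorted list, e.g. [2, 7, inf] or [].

[17, inf]

Mod squares: a ≡ -10, b ≡ -85. Check v ∈ {∞, 2, 3, 5, 7, 11, 13, 17, 19, 23}.
v=19: a=19^-2·(≡11), b=19^-6·(≡14) mod 19; (11|19)=+1, (14|19)=-1; (−1)^{-2·-6·9}·(+1)^-6·(-1)^-2 = +1.
v=13: a=13^-2·(≡1), b=13^-4·(≡7) mod 13; (1|13)=+1, (7|13)=-1; (−1)^{-2·-4·6}·(+1)^-4·(-1)^-2 = +1.
v=3: a=3^2·(≡2), b=3^0·(≡2) mod 3; (2|3)=-1, (2|3)=-1; (−1)^{2·0·1}·(-1)^0·(-1)^2 = +1.
v=7: a=7^0·(≡4), b=7^2·(≡3) mod 7; (4|7)=+1, (3|7)=-1; (−1)^{0·2·3}·(+1)^2·(-1)^0 = +1.
v=23: a=23^2·(≡13), b=23^4·(≡7) mod 23; (13|23)=+1, (7|23)=-1; (−1)^{2·4·11}·(+1)^4·(-1)^2 = +1.
v=2: v_2(a)=3, v_2(b)=18; units ≡ 3, 3 (mod 8); ε·ε+αω+βω = 1·1+3·1+18·1 ≡ 0  ⇒  (a,b)_2 = +1.
v=∞: -10 < 0 and -85 < 0  ⇒  (a,b)_∞ = -1.
v=5: a=5^1·(≡3), b=5^3·(≡3) mod 5; (3|5)=-1, (3|5)=-1; (−1)^{1·3·2}·(-1)^3·(-1)^1 = +1.
v=11: a=11^0·(≡1), b=11^-2·(≡9) mod 11; (1|11)=+1, (9|11)=+1; (−1)^{0·-2·5}·(+1)^-2·(+1)^0 = +1.
v=17: a=17^0·(≡10), b=17^1·(≡10) mod 17; (10|17)=-1, (10|17)=-1; (−1)^{0·1·8}·(-1)^1·(-1)^0 = -1.
(-10, -85 / ℚ) ramifies at {17, ∞}: a division algebra.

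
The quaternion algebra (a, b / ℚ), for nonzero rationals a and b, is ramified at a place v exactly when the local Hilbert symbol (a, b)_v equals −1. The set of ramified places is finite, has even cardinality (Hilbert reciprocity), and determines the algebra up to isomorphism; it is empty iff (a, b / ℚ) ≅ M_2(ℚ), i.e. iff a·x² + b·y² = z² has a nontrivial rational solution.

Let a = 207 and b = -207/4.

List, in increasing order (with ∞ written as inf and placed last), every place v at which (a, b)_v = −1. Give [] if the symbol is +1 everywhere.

[]

(a, b) ≡ (23, -23) mod (ℚ^×)²; places V = {2, 3, 23, ∞}.
(a,b)_3: α=2, u≡2; β=2, v≡1 (mod 3); (2|3)=-1, (1|3)=+1; sign (−1)^0·-1^2·+1^2 = +1.
(a,b)_2: α=0, β=-2; u≡7, v≡1 (mod 8); ε(u)ε(v)=1·0, αω(v)=0·0, βω(u)=-2·0; sum ≡ 0  ⇒  +1.
(a,b)_23: α=1, u≡9; β=1, v≡15 (mod 23); (9|23)=+1, (15|23)=-1; sign (−1)^1·+1^1·-1^1 = +1.
(a,b)_∞: sgn(23)=+, sgn(-23)=−, so +1.
Ram(a, b) = ∅: the form 23·x² + -23·y² − z² is isotropic over every ℚ_v, so by Hasse–Minkowski it is isotropic over ℚ.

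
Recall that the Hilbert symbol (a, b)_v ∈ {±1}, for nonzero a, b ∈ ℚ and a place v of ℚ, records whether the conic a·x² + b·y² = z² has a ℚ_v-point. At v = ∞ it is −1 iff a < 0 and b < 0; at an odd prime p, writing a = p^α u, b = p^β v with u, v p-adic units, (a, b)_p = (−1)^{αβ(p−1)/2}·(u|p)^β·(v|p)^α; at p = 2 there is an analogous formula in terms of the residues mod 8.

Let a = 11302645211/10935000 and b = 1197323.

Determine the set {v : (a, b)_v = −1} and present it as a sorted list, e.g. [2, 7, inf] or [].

(a, b) ≡ (3666, 1197323) mod (ℚ^×)²; places V = {2, 3, 5, 11, 13, 17, 19, 23, 29, 41, 47, 53, ∞}.
(a,b)_41: α=0, u≡14; β=1, v≡11 (mod 41); (14|41)=-1, (11|41)=-1; sign (−1)^0·-1^1·-1^0 = -1.
(a,b)_2: α=-3, β=0; u≡1, v≡3 (mod 8); ε(u)ε(v)=0·1, αω(v)=-3·1, βω(u)=0·0; sum ≡ 1  ⇒  -1.
(a,b)_5: α=-4, u≡1; β=0, v≡3 (mod 5); (1|5)=+1, (3|5)=-1; sign (−1)^0·+1^0·-1^-4 = +1.
(a,b)_47: α=1, u≡11; β=0, v≡45 (mod 47); (11|47)=-1, (45|47)=-1; sign (−1)^0·-1^0·-1^1 = -1.
(a,b)_29: α=0, u≡12; β=1, v≡20 (mod 29); (12|29)=-1, (20|29)=+1; sign (−1)^0·-1^1·+1^0 = -1.
(a,b)_∞: sgn(3666)=+, sgn(1197323)=+, so +1.
(a,b)_11: α=2, u≡4; β=0, v≡6 (mod 11); (4|11)=+1, (6|11)=-1; sign (−1)^0·+1^0·-1^2 = +1.
(a,b)_19: α=0, u≡15; β=1, v≡13 (mod 19); (15|19)=-1, (13|19)=-1; sign (−1)^0·-1^1·-1^0 = -1.
(a,b)_17: α=2, u≡6; β=0, v≡13 (mod 17); (6|17)=-1, (13|17)=+1; sign (−1)^0·-1^0·+1^2 = +1.
(a,b)_23: α=2, u≡18; β=0, v≡12 (mod 23); (18|23)=+1, (12|23)=+1; sign (−1)^0·+1^0·+1^2 = +1.
(a,b)_53: α=0, u≡13; β=1, v≡13 (mod 53); (13|53)=+1, (13|53)=+1; sign (−1)^0·+1^1·+1^0 = +1.
(a,b)_3: α=-7, u≡1; β=0, v≡2 (mod 3); (1|3)=+1, (2|3)=-1; sign (−1)^0·+1^0·-1^-7 = -1.
(a,b)_13: α=1, u≡10; β=0, v≡10 (mod 13); (10|13)=+1, (10|13)=+1; sign (−1)^0·+1^0·+1^1 = +1.
|Ram(3666, 1197323)| = 6, even; anisotropic at {2, 3, 19, 29, 41, 47}.

[2, 3, 19, 29, 41, 47]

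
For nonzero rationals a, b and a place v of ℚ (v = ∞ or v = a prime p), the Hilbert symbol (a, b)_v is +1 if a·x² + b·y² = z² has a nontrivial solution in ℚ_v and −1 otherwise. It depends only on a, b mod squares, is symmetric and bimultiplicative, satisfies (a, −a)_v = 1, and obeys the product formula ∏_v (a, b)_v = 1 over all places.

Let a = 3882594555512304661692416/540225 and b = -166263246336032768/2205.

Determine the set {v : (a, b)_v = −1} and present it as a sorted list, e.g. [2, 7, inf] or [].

[2, 13, 17, 19]

Mod squares: a ≡ 4199, b ≡ -85. Check v ∈ {∞, 2, 3, 5, 7, 13, 17, 19, 23}.
v=7: a=7^-4·(≡5), b=7^-2·(≡5) mod 7; (5|7)=-1, (5|7)=-1; (−1)^{-4·-2·3}·(-1)^-2·(-1)^-4 = +1.
v=19: a=19^3·(≡13), b=19^2·(≡2) mod 19; (13|19)=-1, (2|19)=-1; (−1)^{3·2·9}·(-1)^2·(-1)^3 = -1.
v=2: v_2(a)=30, v_2(b)=20; units ≡ 7, 3 (mod 8); ε·ε+αω+βω = 1·1+30·1+20·0 ≡ 1  ⇒  (a,b)_2 = -1.
v=3: a=3^-2·(≡2), b=3^-2·(≡2) mod 3; (2|3)=-1, (2|3)=-1; (−1)^{-2·-2·1}·(-1)^-2·(-1)^-2 = +1.
v=13: a=13^5·(≡5), b=13^2·(≡7) mod 13; (5|13)=-1, (7|13)=-1; (−1)^{5·2·6}·(-1)^2·(-1)^5 = -1.
v=∞: 4199 > 0 and -85 < 0  ⇒  (a,b)_∞ = +1.
v=17: a=17^5·(≡8), b=17^3·(≡5) mod 17; (8|17)=+1, (5|17)=-1; (−1)^{5·3·8}·(+1)^3·(-1)^5 = -1.
v=23: a=23^0·(≡18), b=23^2·(≡19) mod 23; (18|23)=+1, (19|23)=-1; (−1)^{0·2·11}·(+1)^2·(-1)^0 = +1.
v=5: a=5^-2·(≡4), b=5^-1·(≡2) mod 5; (4|5)=+1, (2|5)=-1; (−1)^{-2·-1·2}·(+1)^-1·(-1)^-2 = +1.
(4199, -85 / ℚ) ramifies at {2, 13, 17, 19}: a division algebra.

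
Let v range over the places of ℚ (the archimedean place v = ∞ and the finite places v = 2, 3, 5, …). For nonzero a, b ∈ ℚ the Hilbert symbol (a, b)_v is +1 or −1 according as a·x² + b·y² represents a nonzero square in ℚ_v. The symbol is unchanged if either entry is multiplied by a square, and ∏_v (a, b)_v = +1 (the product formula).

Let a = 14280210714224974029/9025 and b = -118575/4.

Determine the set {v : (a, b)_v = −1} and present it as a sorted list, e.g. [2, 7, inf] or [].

[7, 17, 43, 53]

(a, b) ≡ (1483629, -527) mod (ℚ^×)²; places V = {2, 3, 5, 7, 17, 19, 29, 31, 43, 53, ∞}.
(a,b)_53: α=1, u≡44; β=0, v≡23 (mod 53); (44|53)=+1, (23|53)=-1; sign (−1)^0·+1^0·-1^1 = -1.
(a,b)_19: α=-2, u≡12; β=0, v≡1 (mod 19); (12|19)=-1, (1|19)=+1; sign (−1)^0·-1^0·+1^-2 = +1.
(a,b)_5: α=-2, u≡4; β=2, v≡3 (mod 5); (4|5)=+1, (3|5)=-1; sign (−1)^0·+1^2·-1^-2 = +1.
(a,b)_17: α=2, u≡7; β=1, v≡3 (mod 17); (7|17)=-1, (3|17)=-1; sign (−1)^0·-1^1·-1^2 = -1.
(a,b)_3: α=1, u≡2; β=2, v≡1 (mod 3); (2|3)=-1, (1|3)=+1; sign (−1)^0·-1^2·+1^1 = +1.
(a,b)_31: α=3, u≡27; β=1, v≡28 (mod 31); (27|31)=-1, (28|31)=+1; sign (−1)^1·-1^1·+1^3 = +1.
(a,b)_∞: sgn(1483629)=+, sgn(-527)=−, so +1.
(a,b)_2: α=0, β=-2; u≡5, v≡1 (mod 8); ε(u)ε(v)=0·0, αω(v)=0·0, βω(u)=-2·1; sum ≡ 0  ⇒  +1.
(a,b)_29: α=4, u≡21; β=0, v≡16 (mod 29); (21|29)=-1, (16|29)=+1; sign (−1)^0·-1^0·+1^4 = +1.
(a,b)_7: α=3, u≡2; β=0, v≡3 (mod 7); (2|7)=+1, (3|7)=-1; sign (−1)^0·+1^0·-1^3 = -1.
(a,b)_43: α=1, u≡31; β=0, v≡37 (mod 43); (31|43)=+1, (37|43)=-1; sign (−1)^0·+1^0·-1^1 = -1.
(1483629, -527 / ℚ) ramifies at {7, 17, 43, 53}: a division algebra.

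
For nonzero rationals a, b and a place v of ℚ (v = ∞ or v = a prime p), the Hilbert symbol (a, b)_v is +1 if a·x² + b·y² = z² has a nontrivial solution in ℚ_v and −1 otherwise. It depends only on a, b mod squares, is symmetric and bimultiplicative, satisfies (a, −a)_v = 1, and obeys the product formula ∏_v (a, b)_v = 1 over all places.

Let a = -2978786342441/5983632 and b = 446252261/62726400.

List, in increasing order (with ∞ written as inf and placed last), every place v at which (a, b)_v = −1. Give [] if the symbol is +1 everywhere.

Mod squares: a ≡ -497553, b ≡ 221. Check v ∈ {∞, 2, 3, 5, 7, 11, 13, 17, 19, 29, 43}.
v=19: a=19^-1·(≡3), b=19^0·(≡15) mod 19; (3|19)=-1, (15|19)=-1; (−1)^{-1·0·9}·(-1)^0·(-1)^-1 = -1.
v=7: a=7^5·(≡5), b=7^4·(≡2) mod 7; (5|7)=-1, (2|7)=+1; (−1)^{5·4·3}·(-1)^4·(+1)^5 = +1.
v=2: v_2(a)=-4, v_2(b)=-8; units ≡ 7, 5 (mod 8); ε·ε+αω+βω = 1·0+-4·1+-8·0 ≡ 0  ⇒  (a,b)_2 = +1.
v=43: a=43^1·(≡20), b=43^0·(≡38) mod 43; (20|43)=-1, (38|43)=+1; (−1)^{1·0·21}·(-1)^0·(+1)^1 = +1.
v=∞: -497553 < 0 and 221 > 0  ⇒  (a,b)_∞ = +1.
v=13: a=13^2·(≡12), b=13^1·(≡10) mod 13; (12|13)=+1, (10|13)=+1; (−1)^{2·1·6}·(+1)^1·(+1)^2 = +1.
v=11: a=11^0·(≡6), b=11^-2·(≡5) mod 11; (6|11)=-1, (5|11)=+1; (−1)^{0·-2·5}·(-1)^-2·(+1)^0 = +1.
v=29: a=29^3·(≡19), b=29^2·(≡17) mod 29; (19|29)=-1, (17|29)=-1; (−1)^{3·2·14}·(-1)^2·(-1)^3 = -1.
v=3: a=3^-9·(≡1), b=3^-4·(≡2) mod 3; (1|3)=+1, (2|3)=-1; (−1)^{-9·-4·1}·(+1)^-4·(-1)^-9 = -1.
v=5: a=5^0·(≡2), b=5^-2·(≡1) mod 5; (2|5)=-1, (1|5)=+1; (−1)^{0·-2·2}·(-1)^-2·(+1)^0 = +1.
v=17: a=17^0·(≡3), b=17^1·(≡2) mod 17; (3|17)=-1, (2|17)=+1; (−1)^{0·1·8}·(-1)^1·(+1)^0 = -1.
Ram(-497553, 221) = {3, 17, 19, 29}; no ℚ_3-point on the conic.

[3, 17, 19, 29]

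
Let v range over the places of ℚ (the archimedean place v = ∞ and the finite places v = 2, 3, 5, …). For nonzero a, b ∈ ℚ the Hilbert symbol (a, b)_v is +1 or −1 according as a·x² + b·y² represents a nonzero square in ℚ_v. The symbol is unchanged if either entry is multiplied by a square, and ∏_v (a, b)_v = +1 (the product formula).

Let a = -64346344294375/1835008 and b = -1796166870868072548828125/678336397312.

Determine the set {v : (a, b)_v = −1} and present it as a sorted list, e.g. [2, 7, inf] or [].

(a, b) ≡ (-217, -2387) mod (ℚ^×)²; places V = {2, 5, 7, 11, 13, 19, 31, ∞}.
(a,b)_∞: sgn(-217)=−, sgn(-2387)=−, so -1.
(a,b)_19: α=0, u≡11; β=-2, v≡7 (mod 19); (11|19)=+1, (7|19)=+1; sign (−1)^0·+1^-2·+1^0 = +1.
(a,b)_2: α=-18, β=-28; u≡7, v≡5 (mod 8); ε(u)ε(v)=1·0, αω(v)=-18·1, βω(u)=-28·0; sum ≡ 0  ⇒  +1.
(a,b)_13: α=4, u≡12; β=6, v≡6 (mod 13); (12|13)=+1, (6|13)=-1; sign (−1)^0·+1^6·-1^4 = +1.
(a,b)_31: α=3, u≡6; β=5, v≡9 (mod 31); (6|31)=-1, (9|31)=+1; sign (−1)^1·-1^5·+1^3 = +1.
(a,b)_5: α=4, u≡3; β=10, v≡3 (mod 5); (3|5)=-1, (3|5)=-1; sign (−1)^0·-1^10·-1^4 = +1.
(a,b)_11: α=2, u≡3; β=3, v≡1 (mod 11); (3|11)=+1, (1|11)=+1; sign (−1)^0·+1^3·+1^2 = +1.
(a,b)_7: α=-1, u≡4; β=-1, v≡4 (mod 7); (4|7)=+1, (4|7)=+1; sign (−1)^1·+1^-1·+1^-1 = -1.
(-217, -2387 / ℚ) ramifies at {7, ∞}: a division algebra.

[7, inf]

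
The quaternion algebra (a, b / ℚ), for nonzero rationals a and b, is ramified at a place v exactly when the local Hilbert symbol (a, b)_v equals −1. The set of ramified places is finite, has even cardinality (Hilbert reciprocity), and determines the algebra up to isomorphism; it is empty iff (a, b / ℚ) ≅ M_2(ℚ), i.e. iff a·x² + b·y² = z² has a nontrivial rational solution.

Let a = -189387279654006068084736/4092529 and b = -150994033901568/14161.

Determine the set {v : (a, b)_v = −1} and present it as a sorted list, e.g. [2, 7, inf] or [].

(a, b) ≡ (-209, -78793) mod (ℚ^×)²; places V = {2, 3, 7, 11, 13, 17, 19, 29, ∞}.
(a,b)_13: α=2, u≡12; β=1, v≡4 (mod 13); (12|13)=+1, (4|13)=+1; sign (−1)^0·+1^1·+1^2 = +1.
(a,b)_3: α=6, u≡1; β=4, v≡2 (mod 3); (1|3)=+1, (2|3)=-1; sign (−1)^0·+1^4·-1^6 = +1.
(a,b)_2: α=26, β=16; u≡7, v≡7 (mod 8); ε(u)ε(v)=1·1, αω(v)=26·0, βω(u)=16·0; sum ≡ 1  ⇒  -1.
(a,b)_7: α=-2, u≡2; β=-2, v≡5 (mod 7); (2|7)=+1, (5|7)=-1; sign (−1)^0·+1^-2·-1^-2 = +1.
(a,b)_29: α=2, u≡7; β=1, v≡22 (mod 29); (7|29)=+1, (22|29)=+1; sign (−1)^0·+1^1·+1^2 = +1.
(a,b)_19: α=5, u≡18; β=3, v≡14 (mod 19); (18|19)=-1, (14|19)=-1; sign (−1)^1·-1^3·-1^5 = -1.
(a,b)_11: α=1, u≡1; β=1, v≡3 (mod 11); (1|11)=+1, (3|11)=+1; sign (−1)^1·+1^1·+1^1 = -1.
(a,b)_17: α=-4, u≡10; β=-2, v≡16 (mod 17); (10|17)=-1, (16|17)=+1; sign (−1)^0·-1^-2·+1^-4 = +1.
(a,b)_∞: sgn(-209)=−, sgn(-78793)=−, so -1.
|Ram(-209, -78793)| = 4, even; anisotropic at {2, 11, 19, ∞}.

[2, 11, 19, inf]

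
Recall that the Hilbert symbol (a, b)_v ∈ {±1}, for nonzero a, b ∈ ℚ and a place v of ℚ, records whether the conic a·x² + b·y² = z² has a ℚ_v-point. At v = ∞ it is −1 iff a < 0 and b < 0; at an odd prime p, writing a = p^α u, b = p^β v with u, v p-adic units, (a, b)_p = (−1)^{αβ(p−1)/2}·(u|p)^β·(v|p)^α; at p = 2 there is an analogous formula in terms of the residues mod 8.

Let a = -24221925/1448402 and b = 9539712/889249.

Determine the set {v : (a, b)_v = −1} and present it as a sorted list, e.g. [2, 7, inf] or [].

(a, b) ≡ (-26, 2) mod (ℚ^×)²; places V = {2, 3, 5, 7, 13, 23, 37, 41, ∞}.
(a,b)_3: α=2, u≡1; β=2, v≡2 (mod 3); (1|3)=+1, (2|3)=-1; sign (−1)^0·+1^2·-1^2 = +1.
(a,b)_13: α=3, u≡11; β=2, v≡8 (mod 13); (11|13)=-1, (8|13)=-1; sign (−1)^0·-1^2·-1^3 = -1.
(a,b)_41: α=0, u≡30; β=-2, v≡1 (mod 41); (30|41)=-1, (1|41)=+1; sign (−1)^0·-1^-2·+1^0 = +1.
(a,b)_2: α=-1, β=7; u≡3, v≡1 (mod 8); ε(u)ε(v)=1·0, αω(v)=-1·0, βω(u)=7·1; sum ≡ 1  ⇒  -1.
(a,b)_5: α=2, u≡4; β=0, v≡3 (mod 5); (4|5)=+1, (3|5)=-1; sign (−1)^0·+1^0·-1^2 = +1.
(a,b)_∞: sgn(-26)=−, sgn(2)=+, so +1.
(a,b)_7: α=2, u≡2; β=2, v≡1 (mod 7); (2|7)=+1, (1|7)=+1; sign (−1)^0·+1^2·+1^2 = +1.
(a,b)_23: α=-2, u≡19; β=-2, v≡1 (mod 23); (19|23)=-1, (1|23)=+1; sign (−1)^0·-1^-2·+1^-2 = +1.
(a,b)_37: α=-2, u≡4; β=0, v≡8 (mod 37); (4|37)=+1, (8|37)=-1; sign (−1)^0·+1^0·-1^-2 = +1.
|Ram(-26, 2)| = 2, even; anisotropic at {2, 13}.

[2, 13]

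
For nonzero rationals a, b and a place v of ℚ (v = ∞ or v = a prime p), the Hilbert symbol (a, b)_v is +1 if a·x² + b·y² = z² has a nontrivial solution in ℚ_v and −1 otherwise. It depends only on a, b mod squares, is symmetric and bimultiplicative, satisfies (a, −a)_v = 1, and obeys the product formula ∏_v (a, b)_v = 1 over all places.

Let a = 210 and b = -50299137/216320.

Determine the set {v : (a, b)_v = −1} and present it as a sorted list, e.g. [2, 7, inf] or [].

[2, 7]

(a, b) ≡ (210, -63365) mod (ℚ^×)²; places V = {2, 3, 5, 7, 13, 19, 23, 29, ∞}.
(a,b)_2: α=1, β=-8; u≡1, v≡3 (mod 8); ε(u)ε(v)=0·1, αω(v)=1·1, βω(u)=-8·0; sum ≡ 1  ⇒  -1.
(a,b)_7: α=1, u≡2; β=2, v≡5 (mod 7); (2|7)=+1, (5|7)=-1; sign (−1)^0·+1^2·-1^1 = -1.
(a,b)_29: α=0, u≡7; β=1, v≡17 (mod 29); (7|29)=+1, (17|29)=-1; sign (−1)^0·+1^1·-1^0 = +1.
(a,b)_13: α=0, u≡2; β=-2, v≡10 (mod 13); (2|13)=-1, (10|13)=+1; sign (−1)^0·-1^-2·+1^0 = +1.
(a,b)_3: α=1, u≡1; β=4, v≡1 (mod 3); (1|3)=+1, (1|3)=+1; sign (−1)^0·+1^4·+1^1 = +1.
(a,b)_23: α=0, u≡3; β=1, v≡21 (mod 23); (3|23)=+1, (21|23)=-1; sign (−1)^0·+1^1·-1^0 = +1.
(a,b)_19: α=0, u≡1; β=1, v≡16 (mod 19); (1|19)=+1, (16|19)=+1; sign (−1)^0·+1^1·+1^0 = +1.
(a,b)_∞: sgn(210)=+, sgn(-63365)=−, so +1.
(a,b)_5: α=1, u≡2; β=-1, v≡2 (mod 5); (2|5)=-1, (2|5)=-1; sign (−1)^0·-1^-1·-1^1 = +1.
Ram(210, -63365) = {2, 7}; no ℚ_2-point on the conic.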